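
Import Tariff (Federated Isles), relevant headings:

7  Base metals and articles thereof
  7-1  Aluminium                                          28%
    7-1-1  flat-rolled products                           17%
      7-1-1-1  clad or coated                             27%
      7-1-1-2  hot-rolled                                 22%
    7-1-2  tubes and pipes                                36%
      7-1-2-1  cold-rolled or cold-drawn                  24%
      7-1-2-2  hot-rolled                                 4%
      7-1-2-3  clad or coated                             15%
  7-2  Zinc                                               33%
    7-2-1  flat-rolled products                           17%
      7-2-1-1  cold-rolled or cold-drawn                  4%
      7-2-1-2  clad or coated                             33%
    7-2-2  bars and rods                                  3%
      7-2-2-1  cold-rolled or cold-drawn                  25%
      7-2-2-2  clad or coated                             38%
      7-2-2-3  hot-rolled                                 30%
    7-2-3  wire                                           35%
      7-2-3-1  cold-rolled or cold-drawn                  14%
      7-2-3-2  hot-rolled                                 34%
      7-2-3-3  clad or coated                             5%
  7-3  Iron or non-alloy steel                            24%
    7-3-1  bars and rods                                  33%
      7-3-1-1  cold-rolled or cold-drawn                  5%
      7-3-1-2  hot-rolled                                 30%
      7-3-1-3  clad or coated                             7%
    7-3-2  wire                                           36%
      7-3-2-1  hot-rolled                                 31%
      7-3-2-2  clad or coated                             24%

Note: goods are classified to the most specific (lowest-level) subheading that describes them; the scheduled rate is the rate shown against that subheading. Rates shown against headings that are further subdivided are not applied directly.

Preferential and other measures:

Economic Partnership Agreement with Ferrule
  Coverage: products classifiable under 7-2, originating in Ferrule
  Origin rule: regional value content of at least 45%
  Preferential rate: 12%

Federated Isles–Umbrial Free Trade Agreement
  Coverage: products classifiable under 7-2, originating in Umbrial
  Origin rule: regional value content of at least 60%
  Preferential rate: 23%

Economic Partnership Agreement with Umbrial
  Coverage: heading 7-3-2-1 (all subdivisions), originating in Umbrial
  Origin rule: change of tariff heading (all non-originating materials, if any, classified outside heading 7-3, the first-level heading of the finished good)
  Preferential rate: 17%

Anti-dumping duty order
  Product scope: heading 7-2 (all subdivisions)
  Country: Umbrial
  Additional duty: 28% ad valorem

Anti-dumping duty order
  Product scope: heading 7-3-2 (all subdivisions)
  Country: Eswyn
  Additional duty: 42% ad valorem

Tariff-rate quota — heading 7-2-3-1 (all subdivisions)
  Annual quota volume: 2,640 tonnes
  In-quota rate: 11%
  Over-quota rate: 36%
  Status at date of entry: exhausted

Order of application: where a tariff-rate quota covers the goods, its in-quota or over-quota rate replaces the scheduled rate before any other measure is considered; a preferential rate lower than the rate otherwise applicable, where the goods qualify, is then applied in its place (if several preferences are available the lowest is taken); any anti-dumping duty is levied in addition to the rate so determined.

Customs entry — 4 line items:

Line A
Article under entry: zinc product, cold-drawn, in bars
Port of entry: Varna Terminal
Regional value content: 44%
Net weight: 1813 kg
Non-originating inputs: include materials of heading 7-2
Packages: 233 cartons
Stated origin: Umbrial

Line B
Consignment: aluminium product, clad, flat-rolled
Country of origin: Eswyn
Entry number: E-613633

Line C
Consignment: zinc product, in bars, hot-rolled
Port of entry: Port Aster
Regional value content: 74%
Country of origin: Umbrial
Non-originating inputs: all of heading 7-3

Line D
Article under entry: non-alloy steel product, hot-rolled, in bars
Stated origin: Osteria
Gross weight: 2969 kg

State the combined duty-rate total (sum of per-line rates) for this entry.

161%

Line A: zinc → 7-2; in bars → 7-2-2; cold-drawn → 7-2-2-1. Scheduled 25%. Umbrial agreement on 7-2: RVC < 60%; Umbrial agreement on 7-3-2-1: 7-2-2-1 not covered; anti-dumping (Umbrial, 7-2): +28%; total 25% + 28% = 53%. → 53%.
Line B: aluminium → 7-1; flat-rolled → 7-1-1; clad → 7-1-1-1. Scheduled 27%. No special measure applies. → 27%.
Line C: zinc → 7-2; in bars → 7-2-2; hot-rolled → 7-2-2-3. Scheduled 30%. Umbrial agreement on 7-2: RVC ≥ 60% → 23% available; Umbrial agreement on 7-3-2-1: 7-2-2-3 not covered; preferential 23%; anti-dumping (Umbrial, 7-2): +28%; total 23% + 28% = 51%. → 51%.
Line D: non-alloy steel → 7-3; in bars → 7-3-1; hot-rolled → 7-3-1-2. Scheduled 30%. No special measure applies. → 30%.
Sum: 53% + 27% + 51% + 30% = 161%.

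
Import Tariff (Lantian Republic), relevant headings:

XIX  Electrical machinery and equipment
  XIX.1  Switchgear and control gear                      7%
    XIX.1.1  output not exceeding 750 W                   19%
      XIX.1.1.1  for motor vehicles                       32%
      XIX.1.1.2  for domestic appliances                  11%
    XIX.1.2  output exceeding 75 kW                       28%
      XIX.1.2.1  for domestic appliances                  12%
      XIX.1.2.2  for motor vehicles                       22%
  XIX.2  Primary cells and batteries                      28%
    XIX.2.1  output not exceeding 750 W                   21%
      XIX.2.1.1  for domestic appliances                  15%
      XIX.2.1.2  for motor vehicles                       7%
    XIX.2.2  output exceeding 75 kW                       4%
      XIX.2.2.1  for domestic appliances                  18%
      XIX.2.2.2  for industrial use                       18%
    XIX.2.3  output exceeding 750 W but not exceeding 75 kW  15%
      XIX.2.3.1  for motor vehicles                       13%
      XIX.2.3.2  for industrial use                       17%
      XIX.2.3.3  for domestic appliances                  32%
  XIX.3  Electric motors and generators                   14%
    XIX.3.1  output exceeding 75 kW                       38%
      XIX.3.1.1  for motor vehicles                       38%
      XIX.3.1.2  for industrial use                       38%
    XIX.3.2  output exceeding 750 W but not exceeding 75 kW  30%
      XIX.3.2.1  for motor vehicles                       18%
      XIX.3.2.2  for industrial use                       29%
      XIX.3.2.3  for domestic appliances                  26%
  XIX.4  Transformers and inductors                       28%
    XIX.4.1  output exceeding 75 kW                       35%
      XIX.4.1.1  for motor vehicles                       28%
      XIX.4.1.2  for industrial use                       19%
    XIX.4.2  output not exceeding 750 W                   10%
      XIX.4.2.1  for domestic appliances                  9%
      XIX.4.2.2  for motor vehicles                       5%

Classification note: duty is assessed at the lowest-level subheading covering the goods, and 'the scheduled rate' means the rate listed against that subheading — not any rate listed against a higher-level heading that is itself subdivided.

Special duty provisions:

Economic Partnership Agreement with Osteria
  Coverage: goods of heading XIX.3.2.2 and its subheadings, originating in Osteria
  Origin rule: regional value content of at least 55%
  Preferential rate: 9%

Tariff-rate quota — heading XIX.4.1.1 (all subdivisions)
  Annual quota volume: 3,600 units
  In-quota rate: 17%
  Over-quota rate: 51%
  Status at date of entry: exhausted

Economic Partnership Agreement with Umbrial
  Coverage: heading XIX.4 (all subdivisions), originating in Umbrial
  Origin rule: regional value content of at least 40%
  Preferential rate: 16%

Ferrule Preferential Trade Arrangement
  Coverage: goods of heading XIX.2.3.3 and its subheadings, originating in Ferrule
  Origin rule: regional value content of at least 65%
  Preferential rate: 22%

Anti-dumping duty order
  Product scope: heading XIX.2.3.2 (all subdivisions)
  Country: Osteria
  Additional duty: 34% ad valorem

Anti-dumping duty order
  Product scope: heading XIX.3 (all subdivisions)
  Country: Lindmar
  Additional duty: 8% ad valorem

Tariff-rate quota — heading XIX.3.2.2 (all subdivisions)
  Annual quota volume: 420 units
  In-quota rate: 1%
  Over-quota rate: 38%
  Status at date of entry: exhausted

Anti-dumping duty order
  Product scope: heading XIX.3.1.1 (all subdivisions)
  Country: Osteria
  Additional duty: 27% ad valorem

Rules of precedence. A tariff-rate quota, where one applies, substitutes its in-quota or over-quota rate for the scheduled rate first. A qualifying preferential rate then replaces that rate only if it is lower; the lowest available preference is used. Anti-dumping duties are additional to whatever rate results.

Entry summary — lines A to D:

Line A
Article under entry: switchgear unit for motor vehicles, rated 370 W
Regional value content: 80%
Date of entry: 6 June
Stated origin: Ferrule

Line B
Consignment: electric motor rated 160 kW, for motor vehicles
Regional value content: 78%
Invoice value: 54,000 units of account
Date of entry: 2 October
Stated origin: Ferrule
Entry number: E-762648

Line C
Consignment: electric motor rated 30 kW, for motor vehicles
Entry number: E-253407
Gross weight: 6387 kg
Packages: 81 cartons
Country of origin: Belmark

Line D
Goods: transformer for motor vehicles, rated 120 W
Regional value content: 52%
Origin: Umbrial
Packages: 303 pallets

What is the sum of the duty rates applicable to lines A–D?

Line A: switchgear unit → XIX.1; rated 370 W → XIX.1.1; for motor vehicles → XIX.1.1.1. Scheduled 32%. Ferrule agreement on XIX.2.3.3: XIX.1.1.1 not covered. → 32%.
Line B: electric motor → XIX.3; rated 160 kW → XIX.3.1; for motor vehicles → XIX.3.1.1. Scheduled 38%. Ferrule agreement on XIX.2.3.3: XIX.3.1.1 not covered. → 38%.
Line C: electric motor → XIX.3; rated 30 kW → XIX.3.2; for motor vehicles → XIX.3.2.1. Scheduled 18%. No special measure applies. → 18%.
Line D: transformer → XIX.4; rated 120 W → XIX.4.2; for motor vehicles → XIX.4.2.2. Scheduled 5%. Umbrial agreement on XIX.4: RVC ≥ 40% → 16% available; preference 16% not lower than 5% → no reduction. → 5%.
Sum: 32% + 38% + 18% + 5% = 93%.

93%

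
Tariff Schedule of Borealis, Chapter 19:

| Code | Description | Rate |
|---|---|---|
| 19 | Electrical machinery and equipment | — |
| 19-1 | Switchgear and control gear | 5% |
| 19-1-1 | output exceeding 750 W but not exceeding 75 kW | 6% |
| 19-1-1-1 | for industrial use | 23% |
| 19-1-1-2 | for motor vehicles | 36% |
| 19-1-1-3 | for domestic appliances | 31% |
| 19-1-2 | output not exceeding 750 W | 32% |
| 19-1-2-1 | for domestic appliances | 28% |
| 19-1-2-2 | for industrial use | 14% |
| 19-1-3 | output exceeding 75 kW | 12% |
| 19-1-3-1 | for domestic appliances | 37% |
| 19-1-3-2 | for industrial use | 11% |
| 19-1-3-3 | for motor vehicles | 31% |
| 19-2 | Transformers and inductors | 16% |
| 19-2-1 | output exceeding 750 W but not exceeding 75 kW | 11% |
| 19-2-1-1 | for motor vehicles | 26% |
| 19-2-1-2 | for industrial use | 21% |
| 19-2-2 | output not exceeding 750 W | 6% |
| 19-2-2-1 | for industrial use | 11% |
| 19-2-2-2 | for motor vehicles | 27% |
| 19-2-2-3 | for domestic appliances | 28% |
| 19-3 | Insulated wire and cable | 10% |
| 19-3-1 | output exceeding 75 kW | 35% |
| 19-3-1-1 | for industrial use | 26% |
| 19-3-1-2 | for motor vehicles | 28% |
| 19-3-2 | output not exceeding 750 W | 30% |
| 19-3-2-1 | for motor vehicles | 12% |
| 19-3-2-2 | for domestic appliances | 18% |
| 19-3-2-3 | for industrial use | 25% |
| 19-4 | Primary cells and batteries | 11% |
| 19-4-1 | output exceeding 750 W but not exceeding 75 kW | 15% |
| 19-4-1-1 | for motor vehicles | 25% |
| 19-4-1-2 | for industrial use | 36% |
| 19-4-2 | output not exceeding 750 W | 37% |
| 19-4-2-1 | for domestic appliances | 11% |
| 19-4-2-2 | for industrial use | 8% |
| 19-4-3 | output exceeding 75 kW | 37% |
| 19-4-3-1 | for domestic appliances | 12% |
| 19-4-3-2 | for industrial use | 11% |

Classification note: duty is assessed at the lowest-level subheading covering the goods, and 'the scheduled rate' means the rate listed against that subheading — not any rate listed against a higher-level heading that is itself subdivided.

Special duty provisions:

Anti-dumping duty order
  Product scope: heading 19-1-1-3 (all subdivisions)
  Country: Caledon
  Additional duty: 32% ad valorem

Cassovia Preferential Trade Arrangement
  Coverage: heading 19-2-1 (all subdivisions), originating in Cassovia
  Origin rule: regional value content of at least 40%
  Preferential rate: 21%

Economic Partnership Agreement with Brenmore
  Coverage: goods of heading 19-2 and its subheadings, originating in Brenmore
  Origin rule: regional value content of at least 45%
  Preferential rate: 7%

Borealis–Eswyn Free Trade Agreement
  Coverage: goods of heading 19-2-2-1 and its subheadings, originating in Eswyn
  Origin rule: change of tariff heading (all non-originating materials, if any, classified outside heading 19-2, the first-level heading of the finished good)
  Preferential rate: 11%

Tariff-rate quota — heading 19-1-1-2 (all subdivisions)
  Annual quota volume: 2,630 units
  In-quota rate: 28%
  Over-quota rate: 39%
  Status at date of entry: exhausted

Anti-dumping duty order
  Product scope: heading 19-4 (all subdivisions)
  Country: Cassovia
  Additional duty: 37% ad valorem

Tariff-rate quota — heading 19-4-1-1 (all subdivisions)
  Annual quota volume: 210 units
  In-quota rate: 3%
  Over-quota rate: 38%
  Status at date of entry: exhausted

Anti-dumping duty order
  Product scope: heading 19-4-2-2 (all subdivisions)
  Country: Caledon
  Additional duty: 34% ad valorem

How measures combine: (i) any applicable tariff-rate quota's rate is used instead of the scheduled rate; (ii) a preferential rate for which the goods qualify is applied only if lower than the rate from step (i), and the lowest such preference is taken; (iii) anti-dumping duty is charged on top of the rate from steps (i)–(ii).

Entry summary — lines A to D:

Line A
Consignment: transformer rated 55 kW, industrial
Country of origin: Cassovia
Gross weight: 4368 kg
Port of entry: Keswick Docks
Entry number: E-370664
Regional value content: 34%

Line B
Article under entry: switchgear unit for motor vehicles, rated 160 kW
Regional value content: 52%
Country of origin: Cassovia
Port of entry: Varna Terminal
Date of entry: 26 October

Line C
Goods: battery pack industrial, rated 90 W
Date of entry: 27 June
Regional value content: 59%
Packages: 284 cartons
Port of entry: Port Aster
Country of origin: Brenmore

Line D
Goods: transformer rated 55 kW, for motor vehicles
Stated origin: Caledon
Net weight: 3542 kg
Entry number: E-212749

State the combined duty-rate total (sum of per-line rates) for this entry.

86%

Line A: transformer → 19-2; rated 55 kW → 19-2-1; industrial → 19-2-1-2. Scheduled 21%. Cassovia agreement on 19-2-1: RVC < 40%. → 21%.
Line B: switchgear unit → 19-1; rated 160 kW → 19-1-3; for motor vehicles → 19-1-3-3. Scheduled 31%. Cassovia agreement on 19-2-1: 19-1-3-3 not covered. → 31%.
Line C: battery pack → 19-4; rated 90 W → 19-4-2; industrial → 19-4-2-2. Scheduled 8%. Brenmore agreement on 19-2: 19-4-2-2 not covered. → 8%.
Line D: transformer → 19-2; rated 55 kW → 19-2-1; for motor vehicles → 19-2-1-1. Scheduled 26%. No special measure applies. → 26%.
Sum: 21% + 31% + 8% + 26% = 86%.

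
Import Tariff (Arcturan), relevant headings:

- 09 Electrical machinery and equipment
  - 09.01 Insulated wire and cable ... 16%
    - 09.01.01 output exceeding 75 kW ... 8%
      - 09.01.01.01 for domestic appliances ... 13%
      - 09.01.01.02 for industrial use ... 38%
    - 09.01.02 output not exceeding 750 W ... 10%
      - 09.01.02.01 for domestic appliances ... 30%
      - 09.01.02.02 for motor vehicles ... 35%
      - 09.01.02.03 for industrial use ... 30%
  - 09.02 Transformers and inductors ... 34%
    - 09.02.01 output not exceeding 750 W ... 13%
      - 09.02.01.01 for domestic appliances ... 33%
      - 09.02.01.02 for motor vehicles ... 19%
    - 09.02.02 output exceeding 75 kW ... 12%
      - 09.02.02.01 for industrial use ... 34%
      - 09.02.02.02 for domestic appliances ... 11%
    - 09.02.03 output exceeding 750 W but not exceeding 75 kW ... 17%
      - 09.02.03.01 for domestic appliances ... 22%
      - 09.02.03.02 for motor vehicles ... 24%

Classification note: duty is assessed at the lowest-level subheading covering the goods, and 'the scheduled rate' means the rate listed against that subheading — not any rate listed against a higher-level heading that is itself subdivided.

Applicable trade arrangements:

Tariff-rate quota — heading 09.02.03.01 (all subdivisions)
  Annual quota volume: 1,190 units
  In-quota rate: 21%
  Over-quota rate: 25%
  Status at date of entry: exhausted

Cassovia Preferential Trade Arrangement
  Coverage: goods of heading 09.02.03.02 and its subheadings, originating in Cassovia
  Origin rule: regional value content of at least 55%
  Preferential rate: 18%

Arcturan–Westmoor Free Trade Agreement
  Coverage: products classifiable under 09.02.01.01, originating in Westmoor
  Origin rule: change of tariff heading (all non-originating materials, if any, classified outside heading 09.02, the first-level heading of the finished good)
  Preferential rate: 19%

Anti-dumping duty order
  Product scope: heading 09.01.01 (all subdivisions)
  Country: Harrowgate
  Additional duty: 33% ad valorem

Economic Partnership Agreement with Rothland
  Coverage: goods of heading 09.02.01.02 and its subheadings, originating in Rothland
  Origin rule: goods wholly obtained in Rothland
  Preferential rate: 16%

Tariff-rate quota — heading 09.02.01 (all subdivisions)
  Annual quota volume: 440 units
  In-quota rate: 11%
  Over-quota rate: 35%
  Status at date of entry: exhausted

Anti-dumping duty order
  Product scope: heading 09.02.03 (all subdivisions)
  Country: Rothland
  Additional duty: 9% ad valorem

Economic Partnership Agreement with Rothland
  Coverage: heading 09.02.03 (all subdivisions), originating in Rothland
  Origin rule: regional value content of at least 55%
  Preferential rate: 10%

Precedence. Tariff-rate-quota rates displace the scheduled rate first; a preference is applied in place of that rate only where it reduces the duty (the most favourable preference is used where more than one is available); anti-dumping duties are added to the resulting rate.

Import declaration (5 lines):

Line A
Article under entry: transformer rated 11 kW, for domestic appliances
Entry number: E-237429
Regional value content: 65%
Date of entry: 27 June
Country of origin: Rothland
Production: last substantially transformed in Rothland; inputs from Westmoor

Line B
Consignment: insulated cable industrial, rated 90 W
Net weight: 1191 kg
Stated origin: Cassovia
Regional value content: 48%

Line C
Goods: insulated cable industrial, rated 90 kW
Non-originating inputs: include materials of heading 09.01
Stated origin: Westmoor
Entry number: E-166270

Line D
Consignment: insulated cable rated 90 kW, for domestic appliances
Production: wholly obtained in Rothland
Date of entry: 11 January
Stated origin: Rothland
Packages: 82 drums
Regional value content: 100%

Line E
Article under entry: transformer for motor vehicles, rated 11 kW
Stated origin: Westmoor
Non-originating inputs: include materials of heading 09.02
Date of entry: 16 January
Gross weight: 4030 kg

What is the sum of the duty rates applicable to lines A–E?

124%

Line A: transformer → 09.02; rated 11 kW → 09.02.03; for domestic appliances → 09.02.03.01. Scheduled 22%. quota on 09.02.03.01 exhausted → over-quota 25%; Rothland agreement on 09.02.01.02: 09.02.03.01 not covered; Rothland agreement on 09.02.03: RVC ≥ 55% → 10% available; preferential 10%; anti-dumping (Rothland, 09.02.03): +9%; total 10% + 9% = 19%. → 19%.
Line B: insulated cable → 09.01; rated 90 W → 09.01.02; industrial → 09.01.02.03. Scheduled 30%. Cassovia agreement on 09.02.03.02: 09.01.02.03 not covered. → 30%.
Line C: insulated cable → 09.01; rated 90 kW → 09.01.01; industrial → 09.01.01.02. Scheduled 38%. Westmoor agreement on 09.02.01.01: 09.01.01.02 not covered. → 38%.
Line D: insulated cable → 09.01; rated 90 kW → 09.01.01; for domestic appliances → 09.01.01.01. Scheduled 13%. Rothland agreement on 09.02.01.02: 09.01.01.01 not covered; Rothland agreement on 09.02.03: 09.01.01.01 not covered. → 13%.
Line E: transformer → 09.02; rated 11 kW → 09.02.03; for motor vehicles → 09.02.03.02. Scheduled 24%. Westmoor agreement on 09.02.01.01: 09.02.03.02 not covered. → 24%.
Sum: 19% + 30% + 38% + 13% + 24% = 124%.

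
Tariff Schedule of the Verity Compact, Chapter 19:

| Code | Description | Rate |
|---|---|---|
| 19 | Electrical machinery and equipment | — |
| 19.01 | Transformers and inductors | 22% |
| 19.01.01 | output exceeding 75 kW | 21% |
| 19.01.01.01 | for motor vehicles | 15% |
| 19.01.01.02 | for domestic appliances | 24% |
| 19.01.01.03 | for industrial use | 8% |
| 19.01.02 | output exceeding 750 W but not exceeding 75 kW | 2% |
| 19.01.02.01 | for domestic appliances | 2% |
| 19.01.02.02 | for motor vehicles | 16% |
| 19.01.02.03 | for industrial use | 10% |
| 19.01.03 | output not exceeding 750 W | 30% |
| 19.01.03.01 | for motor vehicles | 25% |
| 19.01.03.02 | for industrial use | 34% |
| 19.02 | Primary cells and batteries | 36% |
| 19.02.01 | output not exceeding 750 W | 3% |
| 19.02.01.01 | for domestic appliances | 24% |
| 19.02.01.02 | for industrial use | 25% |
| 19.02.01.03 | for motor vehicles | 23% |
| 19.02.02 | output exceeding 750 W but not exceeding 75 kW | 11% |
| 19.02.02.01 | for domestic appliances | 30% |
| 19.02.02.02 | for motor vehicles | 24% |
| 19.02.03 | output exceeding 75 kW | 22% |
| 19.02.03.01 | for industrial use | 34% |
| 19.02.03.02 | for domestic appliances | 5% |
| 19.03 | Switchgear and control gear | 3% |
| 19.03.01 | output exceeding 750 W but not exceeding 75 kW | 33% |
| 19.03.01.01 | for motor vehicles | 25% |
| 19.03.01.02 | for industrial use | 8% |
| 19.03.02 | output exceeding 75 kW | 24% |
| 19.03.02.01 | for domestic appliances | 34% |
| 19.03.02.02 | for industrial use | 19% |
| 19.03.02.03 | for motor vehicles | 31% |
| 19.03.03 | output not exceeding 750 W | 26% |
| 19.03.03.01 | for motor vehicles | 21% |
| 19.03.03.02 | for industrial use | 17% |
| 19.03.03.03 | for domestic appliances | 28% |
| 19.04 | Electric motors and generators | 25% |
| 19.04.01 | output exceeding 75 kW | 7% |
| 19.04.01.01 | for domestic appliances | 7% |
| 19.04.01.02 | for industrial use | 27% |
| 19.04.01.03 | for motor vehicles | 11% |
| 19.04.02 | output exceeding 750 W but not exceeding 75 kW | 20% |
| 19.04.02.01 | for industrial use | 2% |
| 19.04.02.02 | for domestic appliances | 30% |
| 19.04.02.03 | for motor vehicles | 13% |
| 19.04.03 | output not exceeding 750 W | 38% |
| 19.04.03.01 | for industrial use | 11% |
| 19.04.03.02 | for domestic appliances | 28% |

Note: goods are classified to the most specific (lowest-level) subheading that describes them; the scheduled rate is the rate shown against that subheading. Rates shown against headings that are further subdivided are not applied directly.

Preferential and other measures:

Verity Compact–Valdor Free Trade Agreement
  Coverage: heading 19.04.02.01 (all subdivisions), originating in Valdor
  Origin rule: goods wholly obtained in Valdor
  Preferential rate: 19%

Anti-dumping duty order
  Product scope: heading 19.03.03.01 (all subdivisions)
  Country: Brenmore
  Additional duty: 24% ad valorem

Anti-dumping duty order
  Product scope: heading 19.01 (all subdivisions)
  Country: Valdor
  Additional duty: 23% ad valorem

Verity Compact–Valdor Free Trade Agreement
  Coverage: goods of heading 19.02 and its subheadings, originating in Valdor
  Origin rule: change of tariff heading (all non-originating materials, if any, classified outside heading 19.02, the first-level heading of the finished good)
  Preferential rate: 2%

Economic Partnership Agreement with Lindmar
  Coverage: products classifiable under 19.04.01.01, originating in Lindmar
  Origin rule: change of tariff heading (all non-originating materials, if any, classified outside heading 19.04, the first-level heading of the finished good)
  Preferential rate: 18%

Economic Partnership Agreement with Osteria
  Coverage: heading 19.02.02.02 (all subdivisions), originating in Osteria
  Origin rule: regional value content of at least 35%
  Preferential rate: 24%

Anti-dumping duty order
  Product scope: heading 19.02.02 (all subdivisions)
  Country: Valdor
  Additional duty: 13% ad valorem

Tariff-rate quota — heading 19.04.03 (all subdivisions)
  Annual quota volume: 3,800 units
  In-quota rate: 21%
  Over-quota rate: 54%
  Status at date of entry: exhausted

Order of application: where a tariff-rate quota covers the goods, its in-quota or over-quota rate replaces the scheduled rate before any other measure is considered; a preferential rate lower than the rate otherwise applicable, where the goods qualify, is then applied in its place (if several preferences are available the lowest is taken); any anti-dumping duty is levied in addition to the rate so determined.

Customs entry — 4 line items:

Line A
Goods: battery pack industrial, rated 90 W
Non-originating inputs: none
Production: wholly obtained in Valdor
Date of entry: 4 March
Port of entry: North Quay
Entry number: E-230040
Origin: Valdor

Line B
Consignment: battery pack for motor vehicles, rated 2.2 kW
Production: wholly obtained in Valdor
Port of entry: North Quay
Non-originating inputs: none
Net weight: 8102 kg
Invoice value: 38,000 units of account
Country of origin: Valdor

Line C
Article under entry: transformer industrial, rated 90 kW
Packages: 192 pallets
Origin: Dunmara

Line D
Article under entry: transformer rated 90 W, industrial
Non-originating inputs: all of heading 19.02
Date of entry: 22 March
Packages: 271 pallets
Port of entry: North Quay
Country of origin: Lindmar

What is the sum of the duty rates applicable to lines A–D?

Line A: battery pack → 19.02; rated 90 W → 19.02.01; industrial → 19.02.01.02. Scheduled 25%. Valdor agreement on 19.04.02.01: 19.02.01.02 not covered; Valdor agreement on 19.02: CTH met → 2% available; preferential 2%. → 2%.
Line B: battery pack → 19.02; rated 2.2 kW → 19.02.02; for motor vehicles → 19.02.02.02. Scheduled 24%. Valdor agreement on 19.04.02.01: 19.02.02.02 not covered; Valdor agreement on 19.02: CTH met → 2% available; preferential 2%; anti-dumping (Valdor, 19.02.02): +13%; total 2% + 13% = 15%. → 15%.
Line C: transformer → 19.01; rated 90 kW → 19.01.01; industrial → 19.01.01.03. Scheduled 8%. No special measure applies. → 8%.
Line D: transformer → 19.01; rated 90 W → 19.01.03; industrial → 19.01.03.02. Scheduled 34%. Lindmar agreement on 19.04.01.01: 19.01.03.02 not covered. → 34%.
Sum: 2% + 15% + 8% + 34% = 59%.

59%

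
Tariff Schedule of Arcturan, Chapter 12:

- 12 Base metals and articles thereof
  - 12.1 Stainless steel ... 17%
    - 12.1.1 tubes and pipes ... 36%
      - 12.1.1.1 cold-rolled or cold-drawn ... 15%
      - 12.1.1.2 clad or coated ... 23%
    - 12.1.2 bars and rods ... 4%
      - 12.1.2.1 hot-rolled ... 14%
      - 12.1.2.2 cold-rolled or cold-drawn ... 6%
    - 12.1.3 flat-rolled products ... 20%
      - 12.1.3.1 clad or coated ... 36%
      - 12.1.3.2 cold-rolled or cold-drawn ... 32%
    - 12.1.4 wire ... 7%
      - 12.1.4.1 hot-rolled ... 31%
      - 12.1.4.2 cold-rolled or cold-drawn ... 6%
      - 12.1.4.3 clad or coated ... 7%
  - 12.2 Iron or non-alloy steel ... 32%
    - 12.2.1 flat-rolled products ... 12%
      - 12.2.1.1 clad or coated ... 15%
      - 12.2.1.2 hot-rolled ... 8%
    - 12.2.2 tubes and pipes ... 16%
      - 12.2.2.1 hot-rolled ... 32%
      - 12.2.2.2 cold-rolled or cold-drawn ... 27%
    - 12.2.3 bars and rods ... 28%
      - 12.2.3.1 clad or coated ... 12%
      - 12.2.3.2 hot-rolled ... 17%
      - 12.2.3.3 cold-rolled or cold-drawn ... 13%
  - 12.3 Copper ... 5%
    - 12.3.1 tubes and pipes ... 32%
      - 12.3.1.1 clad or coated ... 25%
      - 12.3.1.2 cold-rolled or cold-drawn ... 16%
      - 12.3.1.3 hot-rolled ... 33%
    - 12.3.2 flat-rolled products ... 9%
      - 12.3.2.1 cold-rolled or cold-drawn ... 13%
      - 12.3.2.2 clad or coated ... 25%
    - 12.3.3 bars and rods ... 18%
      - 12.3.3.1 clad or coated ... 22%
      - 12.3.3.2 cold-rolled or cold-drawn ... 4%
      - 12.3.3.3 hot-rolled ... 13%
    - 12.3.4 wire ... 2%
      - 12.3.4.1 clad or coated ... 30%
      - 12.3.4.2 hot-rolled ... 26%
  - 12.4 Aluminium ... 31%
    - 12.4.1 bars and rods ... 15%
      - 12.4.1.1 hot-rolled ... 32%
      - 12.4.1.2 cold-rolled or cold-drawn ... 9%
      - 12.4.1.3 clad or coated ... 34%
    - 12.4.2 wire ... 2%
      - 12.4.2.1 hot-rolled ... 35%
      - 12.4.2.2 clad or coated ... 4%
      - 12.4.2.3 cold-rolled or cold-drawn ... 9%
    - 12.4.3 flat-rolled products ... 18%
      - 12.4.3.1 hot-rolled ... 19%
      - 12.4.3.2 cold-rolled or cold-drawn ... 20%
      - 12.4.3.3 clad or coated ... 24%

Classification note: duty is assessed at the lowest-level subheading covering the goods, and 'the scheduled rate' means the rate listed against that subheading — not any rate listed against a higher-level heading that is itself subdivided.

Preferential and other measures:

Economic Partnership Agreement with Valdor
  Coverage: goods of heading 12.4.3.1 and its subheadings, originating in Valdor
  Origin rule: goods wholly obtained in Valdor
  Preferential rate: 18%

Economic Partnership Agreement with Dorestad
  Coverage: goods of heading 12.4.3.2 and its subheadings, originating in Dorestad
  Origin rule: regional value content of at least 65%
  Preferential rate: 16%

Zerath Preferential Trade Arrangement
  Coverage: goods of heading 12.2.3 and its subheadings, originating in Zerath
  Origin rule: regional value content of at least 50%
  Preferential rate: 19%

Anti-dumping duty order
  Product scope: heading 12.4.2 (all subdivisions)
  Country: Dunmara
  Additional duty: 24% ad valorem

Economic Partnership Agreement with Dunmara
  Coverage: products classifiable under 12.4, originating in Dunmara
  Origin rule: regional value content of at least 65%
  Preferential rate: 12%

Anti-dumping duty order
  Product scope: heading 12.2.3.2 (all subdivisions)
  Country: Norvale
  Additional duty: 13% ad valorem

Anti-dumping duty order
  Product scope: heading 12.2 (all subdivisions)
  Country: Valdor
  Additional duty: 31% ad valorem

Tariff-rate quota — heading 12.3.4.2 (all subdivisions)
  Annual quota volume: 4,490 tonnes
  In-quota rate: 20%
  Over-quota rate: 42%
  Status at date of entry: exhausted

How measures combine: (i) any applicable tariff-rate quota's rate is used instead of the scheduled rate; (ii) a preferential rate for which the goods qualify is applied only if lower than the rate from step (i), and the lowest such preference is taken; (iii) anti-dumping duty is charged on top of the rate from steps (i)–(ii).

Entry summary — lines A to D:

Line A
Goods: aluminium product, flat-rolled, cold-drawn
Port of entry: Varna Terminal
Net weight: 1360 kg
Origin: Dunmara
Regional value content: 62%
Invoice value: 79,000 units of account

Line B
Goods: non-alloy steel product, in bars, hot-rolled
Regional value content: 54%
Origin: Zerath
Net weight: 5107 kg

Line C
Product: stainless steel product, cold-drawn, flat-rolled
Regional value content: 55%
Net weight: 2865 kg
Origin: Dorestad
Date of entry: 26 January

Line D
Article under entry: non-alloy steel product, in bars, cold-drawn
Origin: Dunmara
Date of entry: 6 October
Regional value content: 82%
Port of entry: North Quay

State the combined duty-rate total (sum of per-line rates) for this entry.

Line A: aluminium → 12.4; flat-rolled → 12.4.3; cold-drawn → 12.4.3.2. Scheduled 20%. Dunmara agreement on 12.4: RVC < 65%. → 20%.
Line B: non-alloy steel → 12.2; in bars → 12.2.3; hot-rolled → 12.2.3.2. Scheduled 17%. Zerath agreement on 12.2.3: RVC ≥ 50% → 19% available; preference 19% not lower than 17% → no reduction. → 17%.
Line C: stainless steel → 12.1; flat-rolled → 12.1.3; cold-drawn → 12.1.3.2. Scheduled 32%. Dorestad agreement on 12.4.3.2: 12.1.3.2 not covered. → 32%.
Line D: non-alloy steel → 12.2; in bars → 12.2.3; cold-drawn → 12.2.3.3. Scheduled 13%. Dunmara agreement on 12.4: 12.2.3.3 not covered. → 13%.
Sum: 20% + 17% + 32% + 13% = 82%.

82%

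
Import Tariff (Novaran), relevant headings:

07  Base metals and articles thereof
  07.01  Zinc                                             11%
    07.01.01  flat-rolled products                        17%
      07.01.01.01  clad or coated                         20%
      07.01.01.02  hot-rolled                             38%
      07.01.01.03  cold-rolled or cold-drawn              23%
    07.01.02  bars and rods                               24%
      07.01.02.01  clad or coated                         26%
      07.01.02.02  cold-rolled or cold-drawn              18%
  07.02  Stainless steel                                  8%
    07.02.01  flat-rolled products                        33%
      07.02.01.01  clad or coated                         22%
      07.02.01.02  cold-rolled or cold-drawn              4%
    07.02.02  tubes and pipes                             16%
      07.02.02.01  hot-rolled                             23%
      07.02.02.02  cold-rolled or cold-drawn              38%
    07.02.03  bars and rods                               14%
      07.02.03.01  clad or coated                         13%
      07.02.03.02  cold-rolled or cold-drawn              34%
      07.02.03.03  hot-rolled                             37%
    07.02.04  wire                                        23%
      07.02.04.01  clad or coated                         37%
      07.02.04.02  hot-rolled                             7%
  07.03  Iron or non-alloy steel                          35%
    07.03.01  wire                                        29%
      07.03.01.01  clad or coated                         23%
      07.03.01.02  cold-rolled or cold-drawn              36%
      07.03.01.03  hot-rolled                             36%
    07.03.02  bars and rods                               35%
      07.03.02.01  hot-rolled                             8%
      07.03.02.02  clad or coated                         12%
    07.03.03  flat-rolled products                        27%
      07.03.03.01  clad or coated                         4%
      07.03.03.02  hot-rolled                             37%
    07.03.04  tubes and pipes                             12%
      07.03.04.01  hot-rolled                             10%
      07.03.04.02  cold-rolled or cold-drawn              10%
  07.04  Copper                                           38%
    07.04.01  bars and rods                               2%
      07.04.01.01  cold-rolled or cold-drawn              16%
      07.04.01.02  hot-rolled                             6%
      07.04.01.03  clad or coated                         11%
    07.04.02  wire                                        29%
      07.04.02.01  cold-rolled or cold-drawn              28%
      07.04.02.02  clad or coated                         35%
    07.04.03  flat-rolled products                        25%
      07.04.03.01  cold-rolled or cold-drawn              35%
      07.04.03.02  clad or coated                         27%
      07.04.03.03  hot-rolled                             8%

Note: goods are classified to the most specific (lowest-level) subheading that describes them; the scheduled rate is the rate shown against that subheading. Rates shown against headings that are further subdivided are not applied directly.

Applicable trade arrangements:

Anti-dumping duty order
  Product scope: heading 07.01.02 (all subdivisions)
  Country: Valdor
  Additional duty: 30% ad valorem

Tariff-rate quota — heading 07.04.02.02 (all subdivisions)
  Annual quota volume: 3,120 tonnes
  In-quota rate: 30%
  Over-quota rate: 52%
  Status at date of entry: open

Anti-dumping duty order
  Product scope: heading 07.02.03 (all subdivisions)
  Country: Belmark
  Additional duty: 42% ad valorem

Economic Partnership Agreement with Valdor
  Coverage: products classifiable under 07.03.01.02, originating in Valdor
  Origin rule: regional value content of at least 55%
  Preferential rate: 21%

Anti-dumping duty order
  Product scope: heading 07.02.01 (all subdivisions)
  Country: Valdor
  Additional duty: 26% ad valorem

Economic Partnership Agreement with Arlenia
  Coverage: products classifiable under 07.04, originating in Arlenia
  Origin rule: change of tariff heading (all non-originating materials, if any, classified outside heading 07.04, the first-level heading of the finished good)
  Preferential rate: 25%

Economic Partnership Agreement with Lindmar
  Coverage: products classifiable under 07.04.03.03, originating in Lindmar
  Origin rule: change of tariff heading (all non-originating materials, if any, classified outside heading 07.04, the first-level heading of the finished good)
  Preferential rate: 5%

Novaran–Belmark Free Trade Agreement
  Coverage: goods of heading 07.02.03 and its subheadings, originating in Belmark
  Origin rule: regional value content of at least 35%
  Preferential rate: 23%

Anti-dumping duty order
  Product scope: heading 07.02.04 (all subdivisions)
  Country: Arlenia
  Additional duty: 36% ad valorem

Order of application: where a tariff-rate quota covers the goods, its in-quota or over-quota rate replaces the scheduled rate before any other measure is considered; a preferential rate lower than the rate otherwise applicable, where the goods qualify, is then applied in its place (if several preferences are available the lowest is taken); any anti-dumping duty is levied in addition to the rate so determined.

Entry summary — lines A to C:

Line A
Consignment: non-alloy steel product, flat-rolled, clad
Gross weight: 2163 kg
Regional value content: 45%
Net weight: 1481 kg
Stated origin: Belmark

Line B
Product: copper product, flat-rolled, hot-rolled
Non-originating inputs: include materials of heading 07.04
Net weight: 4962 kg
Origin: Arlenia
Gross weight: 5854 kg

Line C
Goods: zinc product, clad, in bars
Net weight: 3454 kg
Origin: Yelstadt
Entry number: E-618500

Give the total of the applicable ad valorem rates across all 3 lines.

38%

Line A: non-alloy steel → 07.03; flat-rolled → 07.03.03; clad → 07.03.03.01. Scheduled 4%. Belmark agreement on 07.02.03: 07.03.03.01 not covered. → 4%.
Line B: copper → 07.04; flat-rolled → 07.04.03; hot-rolled → 07.04.03.03. Scheduled 8%. Arlenia agreement on 07.04: CTH not met. → 8%.
Line C: zinc → 07.01; in bars → 07.01.02; clad → 07.01.02.01. Scheduled 26%. No special measure applies. → 26%.
Sum: 4% + 8% + 26% = 38%.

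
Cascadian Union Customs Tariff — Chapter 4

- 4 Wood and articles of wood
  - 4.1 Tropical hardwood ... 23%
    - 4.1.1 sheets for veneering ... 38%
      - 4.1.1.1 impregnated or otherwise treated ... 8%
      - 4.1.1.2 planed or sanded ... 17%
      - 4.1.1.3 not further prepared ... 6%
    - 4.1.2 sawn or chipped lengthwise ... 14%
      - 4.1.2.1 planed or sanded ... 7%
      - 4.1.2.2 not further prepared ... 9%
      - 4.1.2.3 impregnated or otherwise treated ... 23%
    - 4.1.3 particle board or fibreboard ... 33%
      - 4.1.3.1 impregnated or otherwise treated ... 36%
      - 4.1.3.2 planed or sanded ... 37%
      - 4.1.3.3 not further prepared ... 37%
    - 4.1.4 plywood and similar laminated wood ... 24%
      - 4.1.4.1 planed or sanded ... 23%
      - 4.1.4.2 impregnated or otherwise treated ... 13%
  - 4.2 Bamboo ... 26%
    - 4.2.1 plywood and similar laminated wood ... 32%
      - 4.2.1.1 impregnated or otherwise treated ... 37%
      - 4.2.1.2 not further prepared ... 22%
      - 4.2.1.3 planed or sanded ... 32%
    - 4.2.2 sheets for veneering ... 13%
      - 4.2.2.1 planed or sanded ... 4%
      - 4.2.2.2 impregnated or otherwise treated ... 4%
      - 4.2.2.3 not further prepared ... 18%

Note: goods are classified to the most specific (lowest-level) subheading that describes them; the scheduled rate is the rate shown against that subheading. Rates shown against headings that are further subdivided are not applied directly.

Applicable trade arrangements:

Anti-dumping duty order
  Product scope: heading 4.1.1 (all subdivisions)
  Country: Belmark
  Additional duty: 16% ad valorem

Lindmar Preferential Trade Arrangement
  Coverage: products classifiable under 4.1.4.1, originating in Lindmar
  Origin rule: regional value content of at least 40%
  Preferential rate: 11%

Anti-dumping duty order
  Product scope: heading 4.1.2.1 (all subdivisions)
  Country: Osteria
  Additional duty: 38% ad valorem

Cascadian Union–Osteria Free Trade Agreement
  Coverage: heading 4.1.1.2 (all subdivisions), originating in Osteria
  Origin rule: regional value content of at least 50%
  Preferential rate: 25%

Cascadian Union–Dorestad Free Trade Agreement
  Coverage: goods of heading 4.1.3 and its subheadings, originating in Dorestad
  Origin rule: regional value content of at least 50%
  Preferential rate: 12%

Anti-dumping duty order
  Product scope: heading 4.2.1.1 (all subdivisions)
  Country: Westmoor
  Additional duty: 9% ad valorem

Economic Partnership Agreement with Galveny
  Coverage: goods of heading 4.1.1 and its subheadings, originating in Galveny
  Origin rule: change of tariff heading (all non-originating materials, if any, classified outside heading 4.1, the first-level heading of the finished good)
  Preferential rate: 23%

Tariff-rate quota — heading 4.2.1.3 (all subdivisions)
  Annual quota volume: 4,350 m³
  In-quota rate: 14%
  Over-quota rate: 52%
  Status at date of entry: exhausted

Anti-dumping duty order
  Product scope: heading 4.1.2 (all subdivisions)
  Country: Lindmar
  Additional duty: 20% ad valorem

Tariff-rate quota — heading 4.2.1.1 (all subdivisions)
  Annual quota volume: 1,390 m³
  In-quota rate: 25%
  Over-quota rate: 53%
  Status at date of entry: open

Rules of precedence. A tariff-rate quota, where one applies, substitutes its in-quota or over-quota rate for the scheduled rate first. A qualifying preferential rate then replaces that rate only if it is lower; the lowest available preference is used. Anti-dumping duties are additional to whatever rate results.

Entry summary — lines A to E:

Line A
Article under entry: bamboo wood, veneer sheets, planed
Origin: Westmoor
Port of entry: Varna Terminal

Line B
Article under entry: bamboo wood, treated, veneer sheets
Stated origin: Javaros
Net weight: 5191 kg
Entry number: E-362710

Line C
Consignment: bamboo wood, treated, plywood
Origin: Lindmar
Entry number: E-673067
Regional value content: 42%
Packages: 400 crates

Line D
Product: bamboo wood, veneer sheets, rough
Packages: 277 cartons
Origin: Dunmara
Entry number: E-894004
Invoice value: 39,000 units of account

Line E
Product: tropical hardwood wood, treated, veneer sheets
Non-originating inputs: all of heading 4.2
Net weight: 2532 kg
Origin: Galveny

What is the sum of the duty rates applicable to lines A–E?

59%

Line A: bamboo → 4.2; veneer sheets → 4.2.2; planed → 4.2.2.1. Scheduled 4%. No special measure applies. → 4%.
Line B: bamboo → 4.2; veneer sheets → 4.2.2; treated → 4.2.2.2. Scheduled 4%. No special measure applies. → 4%.
Line C: bamboo → 4.2; plywood → 4.2.1; treated → 4.2.1.1. Scheduled 37%. quota on 4.2.1.1 open → in-quota 25%; Lindmar agreement on 4.1.4.1: 4.2.1.1 not covered. → 25%.
Line D: bamboo → 4.2; veneer sheets → 4.2.2; rough → 4.2.2.3. Scheduled 18%. No special measure applies. → 18%.
Line E: tropical hardwood → 4.1; veneer sheets → 4.1.1; treated → 4.1.1.1. Scheduled 8%. Galveny agreement on 4.1.1: CTH met → 23% available; preference 23% not lower than 8% → no reduction. → 8%.
Sum: 4% + 4% + 25% + 18% + 8% = 59%.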